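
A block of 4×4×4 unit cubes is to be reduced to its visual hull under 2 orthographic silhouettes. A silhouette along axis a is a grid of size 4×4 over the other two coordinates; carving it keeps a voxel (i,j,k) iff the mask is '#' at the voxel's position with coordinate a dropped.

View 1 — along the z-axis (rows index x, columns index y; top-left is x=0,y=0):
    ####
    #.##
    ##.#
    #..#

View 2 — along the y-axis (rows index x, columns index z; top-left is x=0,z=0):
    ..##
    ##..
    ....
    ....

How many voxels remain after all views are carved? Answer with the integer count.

start: 4×4×4 = 64 voxels
  1. axis=2 (XY plane), |mask|=12  ⇒  voxels=48
  2. axis=1 (XZ plane), |mask|=4  ⇒  voxels=14

|visual hull| = 14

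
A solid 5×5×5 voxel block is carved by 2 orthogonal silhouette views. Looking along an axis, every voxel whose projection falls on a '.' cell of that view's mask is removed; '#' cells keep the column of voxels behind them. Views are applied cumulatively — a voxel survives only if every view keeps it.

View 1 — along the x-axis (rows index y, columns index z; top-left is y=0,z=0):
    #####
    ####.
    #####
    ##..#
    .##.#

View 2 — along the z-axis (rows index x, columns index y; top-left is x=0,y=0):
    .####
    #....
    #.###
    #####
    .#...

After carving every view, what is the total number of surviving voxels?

remaining voxels: 60

full grid |V| = 125
step 1: project along x, AND mask (20/25) → |grid| = 100
step 2: project along z, AND mask (15/25) → |grid| = 60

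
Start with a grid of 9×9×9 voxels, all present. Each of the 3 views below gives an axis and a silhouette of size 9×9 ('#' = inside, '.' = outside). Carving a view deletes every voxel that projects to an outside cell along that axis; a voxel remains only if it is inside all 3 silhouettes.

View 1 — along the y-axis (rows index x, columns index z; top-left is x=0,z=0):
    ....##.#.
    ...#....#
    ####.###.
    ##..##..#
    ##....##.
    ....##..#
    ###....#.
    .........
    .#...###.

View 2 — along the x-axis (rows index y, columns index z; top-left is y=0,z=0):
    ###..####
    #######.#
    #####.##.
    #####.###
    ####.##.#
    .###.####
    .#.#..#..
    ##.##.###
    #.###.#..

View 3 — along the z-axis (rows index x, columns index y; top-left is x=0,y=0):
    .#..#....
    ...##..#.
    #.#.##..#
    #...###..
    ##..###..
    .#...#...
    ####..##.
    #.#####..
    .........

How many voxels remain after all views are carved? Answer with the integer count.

remaining voxels: 88

before carving: 729 voxels (9×9×9)
step 1: project along y, AND mask (32/81) → |grid| = 288
step 2: project along x, AND mask (59/81) → |grid| = 203
step 3: project along z, AND mask (33/81) → |grid| = 88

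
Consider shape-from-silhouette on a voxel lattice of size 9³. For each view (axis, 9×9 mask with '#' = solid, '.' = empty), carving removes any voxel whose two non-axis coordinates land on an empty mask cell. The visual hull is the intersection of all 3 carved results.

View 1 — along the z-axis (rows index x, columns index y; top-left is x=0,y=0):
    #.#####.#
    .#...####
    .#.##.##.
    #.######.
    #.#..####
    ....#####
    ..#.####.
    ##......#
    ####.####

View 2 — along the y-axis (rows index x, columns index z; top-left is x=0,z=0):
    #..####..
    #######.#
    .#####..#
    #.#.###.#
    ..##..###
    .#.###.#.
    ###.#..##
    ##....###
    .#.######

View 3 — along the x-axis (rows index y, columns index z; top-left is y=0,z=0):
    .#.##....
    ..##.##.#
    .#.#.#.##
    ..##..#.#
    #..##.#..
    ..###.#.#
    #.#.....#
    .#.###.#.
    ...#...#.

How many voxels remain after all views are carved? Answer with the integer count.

initial block: 9^3 = 729
[1] z-view keeps 51 columns → grid now 459
[2] y-view keeps 53 columns → grid now 303
[3] x-view keeps 36 columns → grid now 136

|visual hull| = 136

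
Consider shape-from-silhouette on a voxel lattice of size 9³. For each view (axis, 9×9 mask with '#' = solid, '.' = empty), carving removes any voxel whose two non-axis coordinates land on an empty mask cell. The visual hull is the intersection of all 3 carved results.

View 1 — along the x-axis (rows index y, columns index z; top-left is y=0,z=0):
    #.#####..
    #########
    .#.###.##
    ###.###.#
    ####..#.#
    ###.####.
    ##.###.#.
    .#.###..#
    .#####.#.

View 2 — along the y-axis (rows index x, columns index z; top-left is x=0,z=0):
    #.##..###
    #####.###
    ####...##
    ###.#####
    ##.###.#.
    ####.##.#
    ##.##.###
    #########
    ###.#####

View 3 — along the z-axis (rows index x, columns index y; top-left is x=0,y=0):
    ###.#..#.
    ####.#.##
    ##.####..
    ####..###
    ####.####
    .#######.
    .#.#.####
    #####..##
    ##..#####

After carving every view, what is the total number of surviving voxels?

start: 9×9×9 = 729 voxels
  1. axis=0 (YZ plane), |mask|=58  ⇒  voxels=522
  2. axis=1 (XZ plane), |mask|=65  ⇒  voxels=412
  3. axis=2 (XY plane), |mask|=60  ⇒  voxels=313

|visual hull| = 313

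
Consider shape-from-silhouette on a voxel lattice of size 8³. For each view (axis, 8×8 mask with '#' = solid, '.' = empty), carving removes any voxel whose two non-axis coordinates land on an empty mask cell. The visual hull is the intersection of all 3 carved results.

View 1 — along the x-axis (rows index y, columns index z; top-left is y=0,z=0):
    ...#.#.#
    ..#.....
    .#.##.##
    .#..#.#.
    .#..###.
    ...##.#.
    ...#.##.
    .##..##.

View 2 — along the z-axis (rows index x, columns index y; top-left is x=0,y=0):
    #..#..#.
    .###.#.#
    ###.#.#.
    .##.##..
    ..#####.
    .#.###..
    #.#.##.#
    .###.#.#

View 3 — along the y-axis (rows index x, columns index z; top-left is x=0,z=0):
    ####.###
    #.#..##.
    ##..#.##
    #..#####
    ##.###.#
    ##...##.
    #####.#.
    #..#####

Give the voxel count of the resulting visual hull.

full grid |V| = 512
carve view 1 (along x, YZ-mask fill 26/64): 208 voxels remain
carve view 2 (along z, XY-mask fill 36/64): 118 voxels remain
carve view 3 (along y, XZ-mask fill 44/64): 78 voxels remain

voxel count = 78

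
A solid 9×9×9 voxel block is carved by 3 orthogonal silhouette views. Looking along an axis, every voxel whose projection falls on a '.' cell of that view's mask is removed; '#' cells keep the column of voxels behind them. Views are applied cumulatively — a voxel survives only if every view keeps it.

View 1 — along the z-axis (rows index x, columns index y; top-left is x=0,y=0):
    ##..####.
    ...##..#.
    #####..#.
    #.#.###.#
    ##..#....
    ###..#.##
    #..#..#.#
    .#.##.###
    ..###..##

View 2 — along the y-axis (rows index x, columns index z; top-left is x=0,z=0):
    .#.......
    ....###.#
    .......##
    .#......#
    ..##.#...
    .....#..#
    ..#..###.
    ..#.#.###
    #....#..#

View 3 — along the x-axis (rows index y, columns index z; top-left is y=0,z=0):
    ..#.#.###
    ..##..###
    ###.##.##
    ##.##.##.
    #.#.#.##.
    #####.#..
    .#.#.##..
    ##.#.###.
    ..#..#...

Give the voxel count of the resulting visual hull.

voxel count = 65

full grid |V| = 729
after view 1 [z-axis, 45 of 81 cells solid] → remaining = 405
after view 2 [y-axis, 26 of 81 cells solid] → remaining = 124
after view 3 [x-axis, 46 of 81 cells solid] → remaining = 65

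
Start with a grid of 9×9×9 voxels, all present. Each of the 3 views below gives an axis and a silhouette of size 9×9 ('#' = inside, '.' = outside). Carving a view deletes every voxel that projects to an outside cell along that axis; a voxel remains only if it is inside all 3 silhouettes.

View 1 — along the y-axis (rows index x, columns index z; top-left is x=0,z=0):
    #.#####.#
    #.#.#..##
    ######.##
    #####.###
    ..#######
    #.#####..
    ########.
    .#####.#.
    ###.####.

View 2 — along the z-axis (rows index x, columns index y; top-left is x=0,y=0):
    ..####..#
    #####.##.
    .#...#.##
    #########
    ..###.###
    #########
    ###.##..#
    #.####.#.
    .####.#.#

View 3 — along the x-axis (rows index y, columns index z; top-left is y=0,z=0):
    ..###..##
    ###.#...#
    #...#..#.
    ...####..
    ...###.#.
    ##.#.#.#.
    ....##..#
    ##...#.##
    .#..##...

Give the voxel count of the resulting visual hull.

initial block: 9^3 = 729
  1. axis=1 (XZ plane), |mask|=62  ⇒  voxels=558
  2. axis=2 (XY plane), |mask|=58  ⇒  voxels=396
  3. axis=0 (YZ plane), |mask|=37  ⇒  voxels=185

voxel count = 185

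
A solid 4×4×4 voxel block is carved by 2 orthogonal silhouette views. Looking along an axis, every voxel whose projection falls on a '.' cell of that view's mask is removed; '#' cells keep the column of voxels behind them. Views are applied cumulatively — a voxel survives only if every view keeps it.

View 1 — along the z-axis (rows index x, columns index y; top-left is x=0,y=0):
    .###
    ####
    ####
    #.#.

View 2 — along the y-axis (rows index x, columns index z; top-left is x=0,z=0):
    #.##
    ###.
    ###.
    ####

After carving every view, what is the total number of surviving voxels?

41 voxels

initial block: 4^3 = 64
  1. axis=2 (XY plane), |mask|=13  ⇒  voxels=52
  2. axis=1 (XZ plane), |mask|=13  ⇒  voxels=41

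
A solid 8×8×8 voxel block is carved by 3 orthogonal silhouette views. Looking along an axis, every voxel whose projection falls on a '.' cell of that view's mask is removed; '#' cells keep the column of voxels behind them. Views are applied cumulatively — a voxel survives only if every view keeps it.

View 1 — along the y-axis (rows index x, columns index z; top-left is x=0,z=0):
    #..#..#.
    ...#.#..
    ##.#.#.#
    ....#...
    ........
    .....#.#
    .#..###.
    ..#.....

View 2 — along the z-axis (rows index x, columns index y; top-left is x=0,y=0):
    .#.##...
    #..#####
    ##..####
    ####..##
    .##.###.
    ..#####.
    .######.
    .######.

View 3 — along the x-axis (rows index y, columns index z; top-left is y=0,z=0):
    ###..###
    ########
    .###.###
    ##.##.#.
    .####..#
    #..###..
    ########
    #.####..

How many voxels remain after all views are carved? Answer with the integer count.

full grid |V| = 512
step 1: project along y, AND mask (18/64) → |grid| = 144
step 2: project along z, AND mask (43/64) → |grid| = 97
step 3: project along x, AND mask (47/64) → |grid| = 71

71 voxels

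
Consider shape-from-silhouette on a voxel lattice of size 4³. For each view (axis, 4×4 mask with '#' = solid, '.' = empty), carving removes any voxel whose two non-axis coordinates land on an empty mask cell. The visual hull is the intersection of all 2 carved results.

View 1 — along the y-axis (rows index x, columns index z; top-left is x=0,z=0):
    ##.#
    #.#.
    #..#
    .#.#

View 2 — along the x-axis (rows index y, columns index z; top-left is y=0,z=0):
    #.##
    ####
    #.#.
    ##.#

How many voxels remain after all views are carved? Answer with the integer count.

before carving: 64 voxels (4×4×4)
carve view 1 (along y, XZ-mask fill 9/16): 36 voxels remain
carve view 2 (along x, YZ-mask fill 12/16): 28 voxels remain

|visual hull| = 28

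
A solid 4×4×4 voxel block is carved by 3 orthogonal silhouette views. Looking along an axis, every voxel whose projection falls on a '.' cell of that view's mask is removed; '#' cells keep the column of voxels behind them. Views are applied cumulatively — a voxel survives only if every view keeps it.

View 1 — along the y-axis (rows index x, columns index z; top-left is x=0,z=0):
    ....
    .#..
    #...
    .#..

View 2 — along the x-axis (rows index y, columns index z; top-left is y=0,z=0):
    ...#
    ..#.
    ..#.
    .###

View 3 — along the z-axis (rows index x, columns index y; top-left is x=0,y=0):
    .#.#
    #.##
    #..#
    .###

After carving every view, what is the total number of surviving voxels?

start: 4×4×4 = 64 voxels
V1 y: intersect with XZ mask (3 set) -- 12 left
V2 x: intersect with YZ mask (6 set) -- 2 left
V3 z: intersect with XY mask (10 set) -- 2 left

2 voxels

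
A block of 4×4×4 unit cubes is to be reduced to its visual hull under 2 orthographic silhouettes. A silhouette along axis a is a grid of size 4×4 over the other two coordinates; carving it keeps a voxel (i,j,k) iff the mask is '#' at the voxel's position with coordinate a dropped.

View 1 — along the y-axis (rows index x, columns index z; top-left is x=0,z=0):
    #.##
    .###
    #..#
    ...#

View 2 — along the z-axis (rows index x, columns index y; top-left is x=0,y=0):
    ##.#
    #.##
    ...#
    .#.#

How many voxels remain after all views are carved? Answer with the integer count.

before carving: 64 voxels (4×4×4)
  1. axis=1 (XZ plane), |mask|=9  ⇒  voxels=36
  2. axis=2 (XY plane), |mask|=9  ⇒  voxels=22

22 voxels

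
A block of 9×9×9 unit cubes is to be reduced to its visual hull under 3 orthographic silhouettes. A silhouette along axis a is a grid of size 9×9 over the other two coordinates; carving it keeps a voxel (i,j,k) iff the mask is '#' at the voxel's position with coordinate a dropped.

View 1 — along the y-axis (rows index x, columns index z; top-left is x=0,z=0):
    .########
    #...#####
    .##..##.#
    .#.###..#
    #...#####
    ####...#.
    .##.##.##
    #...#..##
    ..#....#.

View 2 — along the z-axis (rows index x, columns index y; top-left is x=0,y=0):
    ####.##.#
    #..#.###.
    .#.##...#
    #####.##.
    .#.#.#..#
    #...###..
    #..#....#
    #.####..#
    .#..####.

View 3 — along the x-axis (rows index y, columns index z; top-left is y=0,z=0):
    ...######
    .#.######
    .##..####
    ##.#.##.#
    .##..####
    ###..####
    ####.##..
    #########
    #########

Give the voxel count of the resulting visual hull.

|visual hull| = 181

full grid |V| = 729
[1] y-view keeps 47 columns → grid now 423
[2] z-view keeps 45 columns → grid now 237
[3] x-view keeps 62 columns → grid now 181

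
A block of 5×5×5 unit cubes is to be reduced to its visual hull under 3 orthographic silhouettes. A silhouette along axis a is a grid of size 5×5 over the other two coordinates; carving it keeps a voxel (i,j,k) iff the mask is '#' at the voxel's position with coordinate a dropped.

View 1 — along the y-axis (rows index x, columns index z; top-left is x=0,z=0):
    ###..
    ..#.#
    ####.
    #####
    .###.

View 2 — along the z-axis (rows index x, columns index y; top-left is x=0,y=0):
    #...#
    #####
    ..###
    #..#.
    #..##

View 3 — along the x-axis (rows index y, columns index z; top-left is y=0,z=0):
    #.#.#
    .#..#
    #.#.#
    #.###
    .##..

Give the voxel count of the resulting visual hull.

31 voxels

before carving: 125 voxels (5×5×5)
  1. axis=1 (XZ plane), |mask|=17  ⇒  voxels=85
  2. axis=2 (XY plane), |mask|=15  ⇒  voxels=47
  3. axis=0 (YZ plane), |mask|=14  ⇒  voxels=31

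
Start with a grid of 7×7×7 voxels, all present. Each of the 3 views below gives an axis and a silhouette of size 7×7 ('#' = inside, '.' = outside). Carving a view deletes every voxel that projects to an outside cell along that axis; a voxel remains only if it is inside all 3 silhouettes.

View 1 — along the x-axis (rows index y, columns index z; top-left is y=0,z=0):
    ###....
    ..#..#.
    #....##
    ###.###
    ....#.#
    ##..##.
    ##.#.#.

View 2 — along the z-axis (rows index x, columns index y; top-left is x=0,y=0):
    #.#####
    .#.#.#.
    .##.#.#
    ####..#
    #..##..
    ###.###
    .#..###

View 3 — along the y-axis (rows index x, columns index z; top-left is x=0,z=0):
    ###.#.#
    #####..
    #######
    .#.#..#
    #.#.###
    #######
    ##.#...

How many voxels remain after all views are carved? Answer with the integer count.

initial block: 7^3 = 343
step 1: project along x, AND mask (24/49) → |grid| = 168
step 2: project along z, AND mask (31/49) → |grid| = 104
step 3: project along y, AND mask (35/49) → |grid| = 74

74 voxels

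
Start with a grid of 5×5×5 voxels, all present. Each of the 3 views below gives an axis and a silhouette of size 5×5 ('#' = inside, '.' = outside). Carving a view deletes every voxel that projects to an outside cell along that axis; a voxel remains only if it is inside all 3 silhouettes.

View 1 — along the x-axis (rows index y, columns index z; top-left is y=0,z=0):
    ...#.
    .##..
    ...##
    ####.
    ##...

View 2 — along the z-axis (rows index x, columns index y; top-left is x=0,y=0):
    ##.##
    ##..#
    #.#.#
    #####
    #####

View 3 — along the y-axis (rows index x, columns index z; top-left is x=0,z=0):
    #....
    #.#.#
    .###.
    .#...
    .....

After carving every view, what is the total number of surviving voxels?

remaining voxels: 10

before carving: 125 voxels (5×5×5)
carve view 1 (along x, YZ-mask fill 11/25): 55 voxels remain
carve view 2 (along z, XY-mask fill 20/25): 41 voxels remain
carve view 3 (along y, XZ-mask fill 8/25): 10 voxels remain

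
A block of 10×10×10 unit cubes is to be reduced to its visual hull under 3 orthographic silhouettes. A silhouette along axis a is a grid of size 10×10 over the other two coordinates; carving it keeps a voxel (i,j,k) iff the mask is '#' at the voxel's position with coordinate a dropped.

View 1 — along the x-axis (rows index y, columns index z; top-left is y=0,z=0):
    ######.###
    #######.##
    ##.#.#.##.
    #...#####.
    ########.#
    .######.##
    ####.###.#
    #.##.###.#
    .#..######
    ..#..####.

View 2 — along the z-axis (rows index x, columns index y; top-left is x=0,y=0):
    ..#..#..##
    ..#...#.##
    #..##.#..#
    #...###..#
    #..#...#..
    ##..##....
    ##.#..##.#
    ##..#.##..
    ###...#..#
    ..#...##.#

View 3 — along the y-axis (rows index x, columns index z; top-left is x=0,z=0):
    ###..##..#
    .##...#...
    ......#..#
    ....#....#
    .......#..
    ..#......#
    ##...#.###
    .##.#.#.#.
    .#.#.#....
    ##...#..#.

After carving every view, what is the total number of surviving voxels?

before carving: 1000 voxels (10×10×10)
carve view 1 (along x, YZ-mask fill 74/100): 740 voxels remain
carve view 2 (along z, XY-mask fill 45/100): 334 voxels remain
carve view 3 (along y, XZ-mask fill 34/100): 117 voxels remain

voxel count = 117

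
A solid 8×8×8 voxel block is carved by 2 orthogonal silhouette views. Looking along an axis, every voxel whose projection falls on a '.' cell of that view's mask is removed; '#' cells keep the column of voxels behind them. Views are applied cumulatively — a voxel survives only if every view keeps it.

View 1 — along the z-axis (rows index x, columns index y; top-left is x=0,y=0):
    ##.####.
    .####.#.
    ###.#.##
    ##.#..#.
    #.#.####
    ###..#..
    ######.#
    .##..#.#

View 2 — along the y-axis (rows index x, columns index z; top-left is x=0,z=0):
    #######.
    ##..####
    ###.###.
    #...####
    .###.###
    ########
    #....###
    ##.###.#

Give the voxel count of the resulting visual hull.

|visual hull| = 248

initial block: 8^3 = 512
[1] z-view keeps 42 columns → grid now 336
[2] y-view keeps 48 columns → grid now 248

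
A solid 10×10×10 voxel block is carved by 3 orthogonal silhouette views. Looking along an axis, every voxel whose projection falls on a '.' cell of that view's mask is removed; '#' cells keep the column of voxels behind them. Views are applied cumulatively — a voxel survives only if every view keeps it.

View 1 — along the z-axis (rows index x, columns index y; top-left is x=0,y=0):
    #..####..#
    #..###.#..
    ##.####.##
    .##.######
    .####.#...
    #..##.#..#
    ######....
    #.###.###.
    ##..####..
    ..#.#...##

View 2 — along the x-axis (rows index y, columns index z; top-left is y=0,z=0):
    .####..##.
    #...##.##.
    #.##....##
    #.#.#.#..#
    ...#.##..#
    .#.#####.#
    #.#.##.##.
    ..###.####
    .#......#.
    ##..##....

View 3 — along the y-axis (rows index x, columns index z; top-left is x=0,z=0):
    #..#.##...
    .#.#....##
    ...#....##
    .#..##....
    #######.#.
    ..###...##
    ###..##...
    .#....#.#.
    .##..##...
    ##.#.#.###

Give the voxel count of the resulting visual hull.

voxel count = 129

full grid |V| = 1000
carve view 1 (along z, XY-mask fill 60/100): 600 voxels remain
carve view 2 (along x, YZ-mask fill 51/100): 307 voxels remain
carve view 3 (along y, XZ-mask fill 46/100): 129 voxels remain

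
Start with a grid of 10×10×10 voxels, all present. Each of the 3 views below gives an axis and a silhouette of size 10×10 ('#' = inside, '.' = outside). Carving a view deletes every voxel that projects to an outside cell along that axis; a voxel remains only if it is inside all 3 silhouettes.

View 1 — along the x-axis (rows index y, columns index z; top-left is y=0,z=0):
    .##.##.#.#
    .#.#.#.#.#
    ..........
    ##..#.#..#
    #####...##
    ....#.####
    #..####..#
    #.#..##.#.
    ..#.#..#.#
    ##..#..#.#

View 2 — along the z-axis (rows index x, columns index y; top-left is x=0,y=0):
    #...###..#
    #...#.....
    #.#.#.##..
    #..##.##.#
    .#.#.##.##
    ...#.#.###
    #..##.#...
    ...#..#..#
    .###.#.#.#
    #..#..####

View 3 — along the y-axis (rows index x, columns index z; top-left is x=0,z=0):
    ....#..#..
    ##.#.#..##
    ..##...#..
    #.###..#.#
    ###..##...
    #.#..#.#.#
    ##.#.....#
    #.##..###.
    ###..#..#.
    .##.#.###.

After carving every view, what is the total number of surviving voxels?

voxel count = 117

initial block: 10^3 = 1000
[1] x-view keeps 48 columns → grid now 480
[2] z-view keeps 48 columns → grid now 250
[3] y-view keeps 48 columns → grid now 117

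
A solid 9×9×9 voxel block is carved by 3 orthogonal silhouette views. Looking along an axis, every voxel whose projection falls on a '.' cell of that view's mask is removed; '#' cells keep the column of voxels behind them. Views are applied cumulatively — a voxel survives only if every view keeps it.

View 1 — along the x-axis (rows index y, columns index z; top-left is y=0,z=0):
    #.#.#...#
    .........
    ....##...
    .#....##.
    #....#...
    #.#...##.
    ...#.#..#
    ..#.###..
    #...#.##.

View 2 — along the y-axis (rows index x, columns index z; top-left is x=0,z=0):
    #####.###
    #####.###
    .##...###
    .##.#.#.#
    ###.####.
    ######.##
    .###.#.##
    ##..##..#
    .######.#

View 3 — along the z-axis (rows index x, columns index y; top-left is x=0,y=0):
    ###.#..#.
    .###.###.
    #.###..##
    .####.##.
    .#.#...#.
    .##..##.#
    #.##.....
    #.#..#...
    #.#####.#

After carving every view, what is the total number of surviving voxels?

start: 9×9×9 = 729 voxels
V1 x: intersect with YZ mask (26 set) -- 234 left
V2 y: intersect with XZ mask (59 set) -- 164 left
V3 z: intersect with XY mask (44 set) -- 82 left

remaining voxels: 82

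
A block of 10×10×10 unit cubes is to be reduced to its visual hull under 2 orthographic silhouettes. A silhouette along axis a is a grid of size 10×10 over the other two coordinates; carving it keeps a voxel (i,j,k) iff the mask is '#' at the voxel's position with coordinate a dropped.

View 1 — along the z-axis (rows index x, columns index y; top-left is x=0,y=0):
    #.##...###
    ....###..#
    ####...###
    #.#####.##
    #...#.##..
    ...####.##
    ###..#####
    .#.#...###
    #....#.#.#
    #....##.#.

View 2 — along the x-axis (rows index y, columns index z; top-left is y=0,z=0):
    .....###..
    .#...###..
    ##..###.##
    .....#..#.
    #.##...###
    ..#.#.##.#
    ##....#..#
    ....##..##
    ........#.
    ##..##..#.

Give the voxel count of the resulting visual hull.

220 voxels

initial block: 10^3 = 1000
after view 1 [z-axis, 56 of 100 cells solid] → remaining = 560
after view 2 [x-axis, 41 of 100 cells solid] → remaining = 220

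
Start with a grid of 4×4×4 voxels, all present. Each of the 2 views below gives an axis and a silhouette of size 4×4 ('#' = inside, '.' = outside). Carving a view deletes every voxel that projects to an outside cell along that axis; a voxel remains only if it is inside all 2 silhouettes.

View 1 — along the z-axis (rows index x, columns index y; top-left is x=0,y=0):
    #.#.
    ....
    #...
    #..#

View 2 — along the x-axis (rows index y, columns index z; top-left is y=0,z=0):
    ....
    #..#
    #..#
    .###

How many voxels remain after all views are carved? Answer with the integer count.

voxel count = 5

start: 4×4×4 = 64 voxels
V1 z: intersect with XY mask (5 set) -- 20 left
V2 x: intersect with YZ mask (7 set) -- 5 left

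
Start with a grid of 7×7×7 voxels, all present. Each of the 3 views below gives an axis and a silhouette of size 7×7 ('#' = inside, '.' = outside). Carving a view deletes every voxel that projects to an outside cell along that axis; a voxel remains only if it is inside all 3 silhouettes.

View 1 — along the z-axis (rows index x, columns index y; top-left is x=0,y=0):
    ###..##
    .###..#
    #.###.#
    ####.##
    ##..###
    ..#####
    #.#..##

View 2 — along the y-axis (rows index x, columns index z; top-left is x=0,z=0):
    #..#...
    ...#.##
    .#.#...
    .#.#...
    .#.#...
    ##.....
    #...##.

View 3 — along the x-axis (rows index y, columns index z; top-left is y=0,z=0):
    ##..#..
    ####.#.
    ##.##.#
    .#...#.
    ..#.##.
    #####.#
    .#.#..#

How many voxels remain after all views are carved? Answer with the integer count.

full grid |V| = 343
  1. axis=2 (XY plane), |mask|=34  ⇒  voxels=238
  2. axis=1 (XZ plane), |mask|=16  ⇒  voxels=76
  3. axis=0 (YZ plane), |mask|=27  ⇒  voxels=50

remaining voxels: 50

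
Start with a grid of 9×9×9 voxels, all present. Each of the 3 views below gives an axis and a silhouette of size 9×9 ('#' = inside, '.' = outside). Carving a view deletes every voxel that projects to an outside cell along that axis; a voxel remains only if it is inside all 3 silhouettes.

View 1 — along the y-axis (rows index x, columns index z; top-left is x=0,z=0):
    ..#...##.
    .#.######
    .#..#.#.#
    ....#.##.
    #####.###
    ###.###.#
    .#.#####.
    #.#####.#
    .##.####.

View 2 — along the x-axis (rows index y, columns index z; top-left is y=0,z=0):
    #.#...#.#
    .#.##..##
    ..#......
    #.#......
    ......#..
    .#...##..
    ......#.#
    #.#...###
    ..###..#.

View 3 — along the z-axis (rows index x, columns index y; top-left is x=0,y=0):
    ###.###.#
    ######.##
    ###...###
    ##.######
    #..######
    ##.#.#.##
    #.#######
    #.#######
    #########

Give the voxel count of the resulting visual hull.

|visual hull| = 132

full grid |V| = 729
  1. axis=1 (XZ plane), |mask|=51  ⇒  voxels=459
  2. axis=0 (YZ plane), |mask|=27  ⇒  voxels=158
  3. axis=2 (XY plane), |mask|=67  ⇒  voxels=132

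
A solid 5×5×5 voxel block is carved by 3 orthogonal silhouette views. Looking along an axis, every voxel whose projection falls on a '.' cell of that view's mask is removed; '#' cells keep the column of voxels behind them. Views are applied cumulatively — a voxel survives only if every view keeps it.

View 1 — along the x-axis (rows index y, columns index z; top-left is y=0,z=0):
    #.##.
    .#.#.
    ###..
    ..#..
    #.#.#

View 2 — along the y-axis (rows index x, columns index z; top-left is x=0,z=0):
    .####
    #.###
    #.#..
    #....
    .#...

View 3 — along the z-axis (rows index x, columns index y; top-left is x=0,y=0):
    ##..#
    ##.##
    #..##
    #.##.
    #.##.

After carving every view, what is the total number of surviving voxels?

full grid |V| = 125
step 1: project along x, AND mask (12/25) → |grid| = 60
step 2: project along y, AND mask (12/25) → |grid| = 31
step 3: project along z, AND mask (16/25) → |grid| = 22

22 voxels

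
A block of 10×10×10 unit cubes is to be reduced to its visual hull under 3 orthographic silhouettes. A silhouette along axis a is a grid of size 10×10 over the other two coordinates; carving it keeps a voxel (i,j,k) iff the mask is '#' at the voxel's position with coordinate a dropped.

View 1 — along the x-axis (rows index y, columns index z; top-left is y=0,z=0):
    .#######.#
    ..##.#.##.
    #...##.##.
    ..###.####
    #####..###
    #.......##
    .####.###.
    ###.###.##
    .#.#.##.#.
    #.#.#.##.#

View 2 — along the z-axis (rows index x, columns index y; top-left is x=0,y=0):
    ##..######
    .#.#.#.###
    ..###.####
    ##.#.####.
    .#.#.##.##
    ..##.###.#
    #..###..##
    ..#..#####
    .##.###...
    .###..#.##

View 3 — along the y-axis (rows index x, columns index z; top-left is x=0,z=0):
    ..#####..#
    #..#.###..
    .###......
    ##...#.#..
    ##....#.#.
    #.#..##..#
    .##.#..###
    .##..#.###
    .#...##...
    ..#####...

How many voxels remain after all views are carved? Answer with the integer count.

initial block: 10^3 = 1000
carve view 1 (along x, YZ-mask fill 62/100): 620 voxels remain
carve view 2 (along z, XY-mask fill 63/100): 376 voxels remain
carve view 3 (along y, XZ-mask fill 47/100): 172 voxels remain

voxel count = 172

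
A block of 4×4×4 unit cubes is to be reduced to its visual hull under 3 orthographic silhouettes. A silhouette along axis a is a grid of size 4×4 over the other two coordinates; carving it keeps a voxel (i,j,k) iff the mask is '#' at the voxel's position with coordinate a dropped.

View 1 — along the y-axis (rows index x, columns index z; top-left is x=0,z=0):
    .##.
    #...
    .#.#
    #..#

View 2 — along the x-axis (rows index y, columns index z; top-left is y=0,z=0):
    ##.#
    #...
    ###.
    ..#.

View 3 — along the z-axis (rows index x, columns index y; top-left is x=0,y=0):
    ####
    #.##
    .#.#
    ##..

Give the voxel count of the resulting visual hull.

voxel count = 9

before carving: 64 voxels (4×4×4)
step 1: project along y, AND mask (7/16) → |grid| = 28
step 2: project along x, AND mask (8/16) → |grid| = 14
step 3: project along z, AND mask (11/16) → |grid| = 9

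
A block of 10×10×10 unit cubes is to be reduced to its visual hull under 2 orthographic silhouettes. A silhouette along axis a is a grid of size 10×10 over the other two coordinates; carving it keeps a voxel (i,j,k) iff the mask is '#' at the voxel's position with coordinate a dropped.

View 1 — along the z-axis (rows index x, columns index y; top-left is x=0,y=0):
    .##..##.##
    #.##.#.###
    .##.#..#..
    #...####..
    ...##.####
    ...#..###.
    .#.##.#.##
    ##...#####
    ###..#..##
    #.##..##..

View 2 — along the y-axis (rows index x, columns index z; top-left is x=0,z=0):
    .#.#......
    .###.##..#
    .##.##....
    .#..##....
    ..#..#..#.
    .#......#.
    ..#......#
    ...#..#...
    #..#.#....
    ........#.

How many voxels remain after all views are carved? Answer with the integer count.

remaining voxels: 160

full grid |V| = 1000
V1 z: intersect with XY mask (56 set) -- 560 left
V2 y: intersect with XZ mask (28 set) -- 160 left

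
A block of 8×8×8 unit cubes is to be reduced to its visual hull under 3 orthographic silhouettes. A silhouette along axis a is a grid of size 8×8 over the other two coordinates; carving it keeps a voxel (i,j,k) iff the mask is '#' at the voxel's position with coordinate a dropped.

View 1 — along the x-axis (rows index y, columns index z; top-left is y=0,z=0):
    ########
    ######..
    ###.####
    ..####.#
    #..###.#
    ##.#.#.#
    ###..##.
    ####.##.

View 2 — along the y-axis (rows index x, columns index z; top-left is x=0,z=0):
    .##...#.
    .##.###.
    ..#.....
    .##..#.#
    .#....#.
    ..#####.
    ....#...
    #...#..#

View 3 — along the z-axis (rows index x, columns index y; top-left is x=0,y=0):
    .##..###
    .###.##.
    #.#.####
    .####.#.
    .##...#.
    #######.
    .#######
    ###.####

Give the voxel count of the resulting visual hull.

voxel count = 98

start: 8×8×8 = 512 voxels
carve view 1 (along x, YZ-mask fill 47/64): 376 voxels remain
carve view 2 (along y, XZ-mask fill 24/64): 137 voxels remain
carve view 3 (along z, XY-mask fill 45/64): 98 voxels remain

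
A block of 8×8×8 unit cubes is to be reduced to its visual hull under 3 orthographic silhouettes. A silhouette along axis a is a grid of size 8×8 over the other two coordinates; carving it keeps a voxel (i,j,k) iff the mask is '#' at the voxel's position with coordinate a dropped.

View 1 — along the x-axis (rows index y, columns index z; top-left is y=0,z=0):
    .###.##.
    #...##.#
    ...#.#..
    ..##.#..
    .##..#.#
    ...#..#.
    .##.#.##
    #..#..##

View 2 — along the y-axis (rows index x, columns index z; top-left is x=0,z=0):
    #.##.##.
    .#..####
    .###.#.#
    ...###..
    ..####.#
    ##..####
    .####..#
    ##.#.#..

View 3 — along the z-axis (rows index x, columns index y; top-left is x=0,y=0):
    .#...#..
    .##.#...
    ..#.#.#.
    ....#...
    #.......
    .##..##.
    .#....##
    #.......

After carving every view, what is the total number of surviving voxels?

start: 8×8×8 = 512 voxels
[1] x-view keeps 29 columns → grid now 232
[2] y-view keeps 38 columns → grid now 144
[3] z-view keeps 18 columns → grid now 45

voxel count = 45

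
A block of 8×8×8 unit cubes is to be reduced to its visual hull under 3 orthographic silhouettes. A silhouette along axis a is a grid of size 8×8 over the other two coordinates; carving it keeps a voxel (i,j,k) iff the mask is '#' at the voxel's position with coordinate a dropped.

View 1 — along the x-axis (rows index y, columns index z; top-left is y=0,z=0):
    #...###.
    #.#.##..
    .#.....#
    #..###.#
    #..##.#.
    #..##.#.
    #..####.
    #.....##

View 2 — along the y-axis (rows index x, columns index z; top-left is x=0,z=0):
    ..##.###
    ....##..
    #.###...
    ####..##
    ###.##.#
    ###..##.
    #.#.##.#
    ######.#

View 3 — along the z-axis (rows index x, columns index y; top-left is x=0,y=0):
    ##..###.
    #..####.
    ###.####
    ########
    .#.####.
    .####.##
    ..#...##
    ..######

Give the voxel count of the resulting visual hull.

full grid |V| = 512
carve view 1 (along x, YZ-mask fill 31/64): 248 voxels remain
carve view 2 (along y, XZ-mask fill 40/64): 153 voxels remain
carve view 3 (along z, XY-mask fill 45/64): 108 voxels remain

voxel count = 108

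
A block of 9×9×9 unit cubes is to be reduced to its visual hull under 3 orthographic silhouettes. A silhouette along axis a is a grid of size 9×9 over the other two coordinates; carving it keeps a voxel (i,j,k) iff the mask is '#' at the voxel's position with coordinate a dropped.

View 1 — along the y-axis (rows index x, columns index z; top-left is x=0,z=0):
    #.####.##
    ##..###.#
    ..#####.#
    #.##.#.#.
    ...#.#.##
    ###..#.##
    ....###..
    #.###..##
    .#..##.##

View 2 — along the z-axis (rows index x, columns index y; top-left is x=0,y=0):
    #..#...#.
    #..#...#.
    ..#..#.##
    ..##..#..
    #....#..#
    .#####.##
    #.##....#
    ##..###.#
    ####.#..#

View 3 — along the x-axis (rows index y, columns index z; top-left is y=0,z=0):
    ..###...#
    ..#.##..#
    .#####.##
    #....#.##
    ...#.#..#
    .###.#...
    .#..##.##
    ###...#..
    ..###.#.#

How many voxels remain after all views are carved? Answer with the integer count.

before carving: 729 voxels (9×9×9)
step 1: project along y, AND mask (48/81) → |grid| = 432
step 2: project along z, AND mask (39/81) → |grid| = 210
step 3: project along x, AND mask (40/81) → |grid| = 111

remaining voxels: 111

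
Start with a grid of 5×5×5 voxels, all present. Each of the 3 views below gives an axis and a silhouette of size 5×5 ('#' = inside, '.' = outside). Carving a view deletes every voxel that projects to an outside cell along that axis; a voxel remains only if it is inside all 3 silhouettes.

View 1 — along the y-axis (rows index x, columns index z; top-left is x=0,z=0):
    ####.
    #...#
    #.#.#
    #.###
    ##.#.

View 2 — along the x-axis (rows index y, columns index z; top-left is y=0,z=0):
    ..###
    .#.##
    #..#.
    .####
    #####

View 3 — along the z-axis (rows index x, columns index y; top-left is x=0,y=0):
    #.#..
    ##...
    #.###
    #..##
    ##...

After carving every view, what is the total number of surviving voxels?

remaining voxels: 27

before carving: 125 voxels (5×5×5)
V1 y: intersect with XZ mask (16 set) -- 80 left
V2 x: intersect with YZ mask (17 set) -- 52 left
V3 z: intersect with XY mask (13 set) -- 27 left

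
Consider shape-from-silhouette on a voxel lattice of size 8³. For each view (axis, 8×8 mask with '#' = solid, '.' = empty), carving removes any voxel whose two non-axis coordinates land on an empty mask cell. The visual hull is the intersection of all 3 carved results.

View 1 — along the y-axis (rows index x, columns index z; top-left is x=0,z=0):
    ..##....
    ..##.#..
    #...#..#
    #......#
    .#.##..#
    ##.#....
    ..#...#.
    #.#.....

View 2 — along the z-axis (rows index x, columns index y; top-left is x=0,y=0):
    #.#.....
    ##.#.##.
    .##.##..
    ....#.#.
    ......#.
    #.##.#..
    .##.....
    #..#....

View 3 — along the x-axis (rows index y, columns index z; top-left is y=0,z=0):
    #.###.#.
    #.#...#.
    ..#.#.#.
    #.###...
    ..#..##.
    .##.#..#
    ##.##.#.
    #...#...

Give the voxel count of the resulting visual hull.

remaining voxels: 31

full grid |V| = 512
[1] y-view keeps 21 columns → grid now 168
[2] z-view keeps 22 columns → grid now 59
[3] x-view keeps 29 columns → grid now 31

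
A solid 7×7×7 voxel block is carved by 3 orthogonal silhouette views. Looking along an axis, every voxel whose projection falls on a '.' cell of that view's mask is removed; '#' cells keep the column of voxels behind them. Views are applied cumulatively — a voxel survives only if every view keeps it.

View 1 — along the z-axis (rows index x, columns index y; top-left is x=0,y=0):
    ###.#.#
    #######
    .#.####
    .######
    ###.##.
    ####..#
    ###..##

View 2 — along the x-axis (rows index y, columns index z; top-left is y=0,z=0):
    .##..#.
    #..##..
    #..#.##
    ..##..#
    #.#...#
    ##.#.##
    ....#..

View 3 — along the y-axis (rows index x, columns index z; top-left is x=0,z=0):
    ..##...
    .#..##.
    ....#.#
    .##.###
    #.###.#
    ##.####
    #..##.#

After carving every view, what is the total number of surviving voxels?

remaining voxels: 62

start: 7×7×7 = 343 voxels
step 1: project along z, AND mask (38/49) → |grid| = 266
step 2: project along x, AND mask (22/49) → |grid| = 118
step 3: project along y, AND mask (27/49) → |grid| = 62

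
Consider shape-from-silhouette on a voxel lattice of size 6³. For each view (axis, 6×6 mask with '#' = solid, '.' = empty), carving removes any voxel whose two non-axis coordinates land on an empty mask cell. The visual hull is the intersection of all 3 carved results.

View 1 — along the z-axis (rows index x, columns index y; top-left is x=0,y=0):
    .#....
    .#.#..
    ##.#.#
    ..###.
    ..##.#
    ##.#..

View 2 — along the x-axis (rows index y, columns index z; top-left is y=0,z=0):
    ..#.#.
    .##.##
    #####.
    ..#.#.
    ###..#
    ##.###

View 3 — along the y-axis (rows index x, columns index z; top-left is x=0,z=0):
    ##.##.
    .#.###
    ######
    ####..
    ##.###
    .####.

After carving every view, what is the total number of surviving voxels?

voxel count = 44

start: 6×6×6 = 216 voxels
step 1: project along z, AND mask (16/36) → |grid| = 96
step 2: project along x, AND mask (22/36) → |grid| = 54
step 3: project along y, AND mask (27/36) → |grid| = 44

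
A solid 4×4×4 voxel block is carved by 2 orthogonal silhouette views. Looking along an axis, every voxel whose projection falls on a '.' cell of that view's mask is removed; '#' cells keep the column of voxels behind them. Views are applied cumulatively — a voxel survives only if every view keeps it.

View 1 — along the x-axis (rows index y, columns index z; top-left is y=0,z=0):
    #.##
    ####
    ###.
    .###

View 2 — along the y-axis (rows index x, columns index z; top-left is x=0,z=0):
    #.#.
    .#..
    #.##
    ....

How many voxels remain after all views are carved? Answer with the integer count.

remaining voxels: 20

start: 4×4×4 = 64 voxels
after view 1 [x-axis, 13 of 16 cells solid] → remaining = 52
after view 2 [y-axis, 6 of 16 cells solid] → remaining = 20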